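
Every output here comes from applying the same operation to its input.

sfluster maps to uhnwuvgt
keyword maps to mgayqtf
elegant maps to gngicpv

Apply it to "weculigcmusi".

ygewnkieowuk

The rule is to shift every letter 2 places forward in the alphabet (wrapping around).
On "weculigcmusi" that produces "ygewnkieowuk".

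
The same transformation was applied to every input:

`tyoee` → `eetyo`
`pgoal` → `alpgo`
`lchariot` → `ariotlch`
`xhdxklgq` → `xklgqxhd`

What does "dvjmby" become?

Rule — move the first 3 characters to the end (rotate left by 3).
So "dvjmby" becomes "mbydvj".

mbydvj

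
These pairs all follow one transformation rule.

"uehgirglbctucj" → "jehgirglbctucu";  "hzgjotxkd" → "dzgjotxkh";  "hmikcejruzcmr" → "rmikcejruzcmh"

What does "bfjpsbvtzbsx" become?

xfjpsbvtzbsb

The rule is to swap the first and last characters.
On "bfjpsbvtzbsx" that produces "xfjpsbvtzbsb".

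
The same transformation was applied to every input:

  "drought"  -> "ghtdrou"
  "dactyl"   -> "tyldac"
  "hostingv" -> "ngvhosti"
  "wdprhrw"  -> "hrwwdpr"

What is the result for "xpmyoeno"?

enoxpmyo

Rule — move the last 3 characters to the front (rotate right by 3).
"xpmyoeno" → "enoxpmyo".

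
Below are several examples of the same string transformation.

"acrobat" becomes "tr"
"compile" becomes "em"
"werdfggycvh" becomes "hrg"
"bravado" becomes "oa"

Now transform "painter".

ri

Rule — move the last 3 characters to the front (rotate right by 3), then keep one character in every 3, starting at position 3 (positions 3rd, 6th, 9th, ...).
Working it through for "painter": intermediate "terpain", final "ri".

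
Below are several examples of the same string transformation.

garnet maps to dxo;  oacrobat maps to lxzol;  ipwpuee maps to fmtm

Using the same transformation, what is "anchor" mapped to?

The rule is to shift every letter 3 places backward in the alphabet (wrapping around), then delete the last 3 characters.
Starting from "anchor": after the first operation, "xkzelo"; after the second, "xkz".

xkz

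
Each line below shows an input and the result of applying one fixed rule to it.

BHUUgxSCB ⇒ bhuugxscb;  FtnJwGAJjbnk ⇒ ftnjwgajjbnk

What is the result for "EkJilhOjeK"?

ekjilhojek

In each case the input is transformed by: convert every letter to lowercase.
"EkJilhOjeK" → "ekjilhojek".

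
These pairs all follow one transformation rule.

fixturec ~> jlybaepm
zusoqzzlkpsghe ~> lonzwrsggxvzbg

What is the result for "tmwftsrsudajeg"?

The pattern: reverse the string, then shift every letter 7 places forward in the alphabet (wrapping around).
On "tmwftsrsudajeg" that produces "nlqhkbzyzamdta".
(Check on "zusoqzzlkpsghe": → "ehgspklzzqosuz" → "lonzwrsggxvzbg" ✓)

nlqhkbzyzamdta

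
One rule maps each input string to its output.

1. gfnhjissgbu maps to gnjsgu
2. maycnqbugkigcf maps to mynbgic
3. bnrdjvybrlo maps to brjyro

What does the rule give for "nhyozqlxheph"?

nyzlhp

Rule — keep every other character starting from the first (positions 1st, 3rd, 5th, ...).
For "nhyozqlxheph" the result is "nyzlhp".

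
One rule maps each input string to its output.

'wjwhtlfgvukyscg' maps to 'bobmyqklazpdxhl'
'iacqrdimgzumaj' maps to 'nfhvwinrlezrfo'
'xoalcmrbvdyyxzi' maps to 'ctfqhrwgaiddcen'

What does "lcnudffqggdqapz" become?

qhszikkvllivfue

Looking at the pairs, the operation is to shift every letter 5 places forward in the alphabet (wrapping around).
Applying that to "lcnudffqggdqapz" gives "qhszikkvllivfue".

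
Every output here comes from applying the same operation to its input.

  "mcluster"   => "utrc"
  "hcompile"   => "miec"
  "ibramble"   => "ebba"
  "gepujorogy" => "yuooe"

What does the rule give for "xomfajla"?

ojfa

Rule — keep every other character starting from the second (positions 2nd, 4th, 6th, ...), then sort the characters into reverse alphabetical order.
On "xomfajla" that produces "ojfa".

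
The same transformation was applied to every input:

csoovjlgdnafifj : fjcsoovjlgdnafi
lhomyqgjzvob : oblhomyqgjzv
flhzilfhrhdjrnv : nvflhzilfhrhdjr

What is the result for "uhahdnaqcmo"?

mouhahdnaqc

The pattern: move the last 2 characters to the front (rotate right by 2).
Applying that to "uhahdnaqcmo" gives "mouhahdnaqc".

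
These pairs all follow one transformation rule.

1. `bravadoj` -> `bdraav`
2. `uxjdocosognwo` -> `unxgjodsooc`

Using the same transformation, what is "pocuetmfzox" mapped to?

Rule — delete the last 2 characters, then take characters alternately from the front and the back (1st, last, 2nd, 2nd-last, ...).
On "pocuetmfzox" that produces "pzofcmute".
(Check on "bravadoj": → "bravad" → "bdraav" ✓)

pzofcmute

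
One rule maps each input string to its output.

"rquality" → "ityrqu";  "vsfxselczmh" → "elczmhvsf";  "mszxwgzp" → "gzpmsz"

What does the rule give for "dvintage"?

In each case the input is transformed by: move the first 3 characters to the end (rotate left by 3), then delete the first 2 characters.
Applying both steps to "dvintage": "ntagedvi", then "agedvi".

agedvi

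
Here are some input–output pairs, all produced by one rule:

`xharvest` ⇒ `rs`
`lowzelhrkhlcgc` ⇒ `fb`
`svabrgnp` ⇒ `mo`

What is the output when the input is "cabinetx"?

sw

In each case the input is transformed by: shift every letter 1 place backward in the alphabet (wrapping around), then keep only the last 2 characters.
On "cabinetx" that produces "sw".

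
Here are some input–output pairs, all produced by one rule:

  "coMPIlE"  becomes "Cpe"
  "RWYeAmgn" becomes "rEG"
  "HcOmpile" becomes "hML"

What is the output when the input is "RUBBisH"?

rbh

The pattern: flip the case of every letter, then keep one character in every 3, starting at position 1 (positions 1st, 4th, 7th, ...).
On "RUBBisH": the first step gives "rubbISh", and the second then gives "rbh".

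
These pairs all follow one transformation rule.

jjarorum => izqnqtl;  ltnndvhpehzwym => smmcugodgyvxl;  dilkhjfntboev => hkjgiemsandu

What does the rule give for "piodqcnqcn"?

The transformation: delete the first character, then shift every letter 1 place backward in the alphabet (wrapping around).
"piodqcnqcn" → "iodqcnqcn" → "hncpbmpbm".

hncpbmpbm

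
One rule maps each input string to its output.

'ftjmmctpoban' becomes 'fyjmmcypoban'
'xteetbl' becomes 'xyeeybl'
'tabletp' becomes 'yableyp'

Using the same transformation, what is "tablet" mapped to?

Rule — replace every "t" with "y".
Applying that to "tablet" gives "yabley".

yabley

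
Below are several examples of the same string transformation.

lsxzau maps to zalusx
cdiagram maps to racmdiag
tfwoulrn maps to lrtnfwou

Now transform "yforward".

The rule is to swap the first and last characters, then move the last 3 characters to the front (rotate right by 3).
On "yforward": the first step gives "dforwary", and the second then gives "arydforw".

arydforw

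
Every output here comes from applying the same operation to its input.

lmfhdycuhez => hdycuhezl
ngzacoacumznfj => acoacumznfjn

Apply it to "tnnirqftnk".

The transformation: move the first 3 characters to the end (rotate left by 3), then delete the last 2 characters.
On "tnnirqftnk": the first step gives "irqftnktnn", and the second then gives "irqftnkt".

irqftnkt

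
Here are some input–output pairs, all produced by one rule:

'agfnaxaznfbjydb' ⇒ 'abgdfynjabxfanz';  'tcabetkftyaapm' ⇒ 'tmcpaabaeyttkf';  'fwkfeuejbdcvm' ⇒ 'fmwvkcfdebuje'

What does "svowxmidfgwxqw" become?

The transformation: take characters alternately from the front and the back (1st, last, 2nd, 2nd-last, ...).
On "svowxmidfgwxqw" that produces "swvqoxwwxgmfid".

swvqoxwwxgmfid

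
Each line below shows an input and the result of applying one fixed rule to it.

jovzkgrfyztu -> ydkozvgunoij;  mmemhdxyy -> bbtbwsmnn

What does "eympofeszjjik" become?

The transformation: shift every letter 11 places backward in the alphabet (wrapping around).
Doing the same to "eympofeszjjik": "tnbeduthoyyxz".

tnbeduthoyyxz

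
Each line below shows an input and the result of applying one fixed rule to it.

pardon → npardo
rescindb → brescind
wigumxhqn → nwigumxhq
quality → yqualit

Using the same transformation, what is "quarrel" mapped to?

In each case the input is transformed by: move the last character to the front.
Doing the same to "quarrel": "lquarre".

lquarre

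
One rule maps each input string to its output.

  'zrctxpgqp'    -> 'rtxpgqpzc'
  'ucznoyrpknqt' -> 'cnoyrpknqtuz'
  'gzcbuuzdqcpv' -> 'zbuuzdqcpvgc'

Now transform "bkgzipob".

kzipobbg

Looking at the pairs, the operation is to move the first 2 characters to the end (rotate left by 2), then swap the first and last characters.
Applying both steps to "bkgzipob": "gzipobbk", then "kzipobbg".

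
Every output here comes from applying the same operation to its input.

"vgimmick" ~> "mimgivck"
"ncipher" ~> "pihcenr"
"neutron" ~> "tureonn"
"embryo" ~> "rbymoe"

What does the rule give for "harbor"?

The rule is to move the first 3 characters to the end (rotate left by 3), then take characters alternately from the front and the back (1st, last, 2nd, 2nd-last, ...).
Applying both steps to "harbor": "borhar", then "broarh".

broarh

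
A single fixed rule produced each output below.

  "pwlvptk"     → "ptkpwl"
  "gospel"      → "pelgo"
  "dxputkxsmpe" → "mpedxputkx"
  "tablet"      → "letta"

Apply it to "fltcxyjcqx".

cqxfltcxy

Looking at the pairs, the operation is to move the last 3 characters to the front (rotate right by 3), then delete the last character.
Working it through for "fltcxyjcqx": intermediate "cqxfltcxyj", final "cqxfltcxy".
(Check on "pwlvptk": → "ptkpwlv" → "ptkpwl" ✓)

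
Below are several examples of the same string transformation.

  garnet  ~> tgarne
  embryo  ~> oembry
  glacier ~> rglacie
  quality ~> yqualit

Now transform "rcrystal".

lrcrysta

The transformation: move the last character to the front.
Applying that to "rcrystal" gives "lrcrysta".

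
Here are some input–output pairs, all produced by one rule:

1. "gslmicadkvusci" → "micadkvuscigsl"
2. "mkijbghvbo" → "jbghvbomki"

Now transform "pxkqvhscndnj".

qvhscndnjpxk

Rule — move the first 3 characters to the end (rotate left by 3).
So "pxkqvhscndnj" becomes "qvhscndnjpxk".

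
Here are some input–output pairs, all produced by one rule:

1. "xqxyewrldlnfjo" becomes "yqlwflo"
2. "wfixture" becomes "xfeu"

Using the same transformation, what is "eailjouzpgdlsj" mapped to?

In each case the input is transformed by: keep every other character starting from the second (positions 2nd, 4th, 6th, ...), then swap each adjacent pair of characters (1↔2, 3↔4, ...).
Applying both steps to "eailjouzpgdlsj": "alozglj", then "lazolgj".

lazolgj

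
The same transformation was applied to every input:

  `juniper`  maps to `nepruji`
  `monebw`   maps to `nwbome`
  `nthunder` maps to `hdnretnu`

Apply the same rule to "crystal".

The rule is to swap each adjacent pair of characters (1↔2, 3↔4, ...), then move the first 3 characters to the end (rotate left by 3).
Applying both steps to "crystal": "rcsyatl", then "yatlrcs".

yatlrcs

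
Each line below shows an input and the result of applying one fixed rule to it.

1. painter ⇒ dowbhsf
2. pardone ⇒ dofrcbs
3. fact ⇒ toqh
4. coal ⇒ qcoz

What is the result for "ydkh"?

Rule — shift every letter 12 places backward in the alphabet (wrapping around).
Applying that to "ydkh" gives "mryv".

mryv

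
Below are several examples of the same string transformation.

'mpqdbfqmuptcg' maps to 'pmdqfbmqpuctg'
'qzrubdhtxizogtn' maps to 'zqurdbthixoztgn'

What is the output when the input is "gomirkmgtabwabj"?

ogimkrgmatwbbaj

Looking at the pairs, the operation is to swap each adjacent pair of characters (1↔2, 3↔4, ...).
So "gomirkmgtabwabj" becomes "ogimkrgmatwbbaj".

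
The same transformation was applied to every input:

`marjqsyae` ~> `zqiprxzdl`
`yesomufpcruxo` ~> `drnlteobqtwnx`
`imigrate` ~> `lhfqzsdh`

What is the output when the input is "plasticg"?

kzrshbfo

Each output is the input with this applied: move the first character to the end, then shift every letter 1 place backward in the alphabet (wrapping around).
Applying both steps to "plasticg": "lasticgp", then "kzrshbfo".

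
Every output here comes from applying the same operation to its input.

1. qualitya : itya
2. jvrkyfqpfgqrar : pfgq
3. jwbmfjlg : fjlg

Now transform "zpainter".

nter

The rule is to swap the front and back halves of the string, then keep only the first 4 characters.
Applying that to "zpainter" gives "nter".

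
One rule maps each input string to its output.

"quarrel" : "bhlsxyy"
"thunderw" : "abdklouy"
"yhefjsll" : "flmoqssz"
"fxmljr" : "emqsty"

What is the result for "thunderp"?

abklouwy

Each output is the input with this applied: shift every letter 7 places forward in the alphabet (wrapping around), then sort the characters into alphabetical order.
For "thunderp", step one produces "aobuklyw"; step two turns that into "abklouwy".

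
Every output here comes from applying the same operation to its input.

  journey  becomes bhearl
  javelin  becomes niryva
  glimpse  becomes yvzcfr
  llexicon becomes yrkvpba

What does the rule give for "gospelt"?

In each case the input is transformed by: shift every letter 13 places forward in the alphabet (wrapping around) — i.e. ROT13, then delete the first character.
Starting from "gospelt": after the first operation, "tbfcryg"; after the second, "bfcryg".

bfcryg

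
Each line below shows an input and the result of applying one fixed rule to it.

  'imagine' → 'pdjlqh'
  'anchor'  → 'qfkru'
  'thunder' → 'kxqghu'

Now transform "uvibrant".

The pattern: delete the first character, then shift every letter 3 places forward in the alphabet (wrapping around).
On "uvibrant": the first step gives "vibrant", and the second then gives "yleudqw".

yleudqw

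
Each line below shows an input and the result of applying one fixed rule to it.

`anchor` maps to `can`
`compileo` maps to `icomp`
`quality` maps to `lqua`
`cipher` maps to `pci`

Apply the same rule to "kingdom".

The transformation: delete the last 3 characters, then move the last character to the front.
"kingdom" → "king" → "gkin".

gkin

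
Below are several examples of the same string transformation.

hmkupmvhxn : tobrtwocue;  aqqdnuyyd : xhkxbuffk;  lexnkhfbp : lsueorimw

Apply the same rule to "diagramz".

In each case the input is transformed by: shift every letter 7 places forward in the alphabet (wrapping around), then swap each adjacent pair of characters (1↔2, 3↔4, ...).
On "diagramz": the first step gives "kphnyhtg", and the second then gives "pknhhygt".

pknhhygt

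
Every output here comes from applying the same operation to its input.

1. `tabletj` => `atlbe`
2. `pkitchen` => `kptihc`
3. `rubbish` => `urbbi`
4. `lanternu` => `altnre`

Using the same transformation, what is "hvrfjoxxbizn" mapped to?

The transformation: delete the last 2 characters, then swap each adjacent pair of characters (1↔2, 3↔4, ...).
So "hvrfjoxxbizn" becomes "vhfrojxxib".

vhfrojxxib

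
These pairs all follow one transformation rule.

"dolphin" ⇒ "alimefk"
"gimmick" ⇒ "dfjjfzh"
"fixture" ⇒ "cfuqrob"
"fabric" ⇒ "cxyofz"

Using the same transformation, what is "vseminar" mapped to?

spbjfkxo

The pattern: shift every letter 3 places backward in the alphabet (wrapping around).
"vseminar" → "spbjfkxo".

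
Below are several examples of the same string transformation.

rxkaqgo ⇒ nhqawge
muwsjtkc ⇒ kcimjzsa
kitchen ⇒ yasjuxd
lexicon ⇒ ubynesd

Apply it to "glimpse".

bwcyifu

Rule — swap each adjacent pair of characters (1↔2, 3↔4, ...), then shift every letter 10 places backward in the alphabet (wrapping around).
Working it through for "glimpse": intermediate "lgmispe", final "bwcyifu".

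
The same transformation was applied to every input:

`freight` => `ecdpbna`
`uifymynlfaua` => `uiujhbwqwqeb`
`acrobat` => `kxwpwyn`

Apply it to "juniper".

elanfqj

Rule — shift every letter 4 places backward in the alphabet (wrapping around), then move the first 3 characters to the end (rotate left by 3).
For "juniper", step one produces "fqjelan"; step two turns that into "elanfqj".
(Check on "acrobat": → "wynkxwp" → "kxwpwyn" ✓)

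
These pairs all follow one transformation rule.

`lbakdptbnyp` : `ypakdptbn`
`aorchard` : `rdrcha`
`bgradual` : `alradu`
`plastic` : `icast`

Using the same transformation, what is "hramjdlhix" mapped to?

ixamjdlh

The pattern: delete the first 2 characters, then move the last 2 characters to the front (rotate right by 2).
For "hramjdlhix", step one produces "amjdlhix"; step two turns that into "ixamjdlh".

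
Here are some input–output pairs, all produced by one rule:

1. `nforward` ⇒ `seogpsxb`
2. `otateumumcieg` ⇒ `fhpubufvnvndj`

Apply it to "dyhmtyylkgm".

In each case the input is transformed by: move the last 2 characters to the front (rotate right by 2), then shift every letter 1 place forward in the alphabet (wrapping around).
So "dyhmtyylkgm" becomes "hnezinuzzml".

hnezinuzzml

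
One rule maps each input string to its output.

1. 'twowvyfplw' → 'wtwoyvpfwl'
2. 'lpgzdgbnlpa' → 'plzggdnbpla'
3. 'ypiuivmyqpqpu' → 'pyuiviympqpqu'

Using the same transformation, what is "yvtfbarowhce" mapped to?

vyftaborhwec

The rule is to swap each adjacent pair of characters (1↔2, 3↔4, ...).
Applying that to "yvtfbarowhce" gives "vyftaborhwec".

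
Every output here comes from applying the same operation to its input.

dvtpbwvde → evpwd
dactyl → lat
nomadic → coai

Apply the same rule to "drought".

In each case the input is transformed by: move the last character to the front, then keep every other character starting from the first (positions 1st, 3rd, 5th, ...).
On "drought": the first step gives "tdrough", and the second then gives "truh".

truh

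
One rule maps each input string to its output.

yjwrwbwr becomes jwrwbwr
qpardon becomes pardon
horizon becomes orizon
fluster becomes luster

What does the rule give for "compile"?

The rule is to delete the first character.
"compile" → "ompile".

ompile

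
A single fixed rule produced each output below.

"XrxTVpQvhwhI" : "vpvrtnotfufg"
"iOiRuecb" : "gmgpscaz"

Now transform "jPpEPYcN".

hnncnwal

Rule — shift every letter 2 places backward in the alphabet (wrapping around), then convert every letter to lowercase.
On "jPpEPYcN": the first step gives "hNnCNWaL", and the second then gives "hnncnwal".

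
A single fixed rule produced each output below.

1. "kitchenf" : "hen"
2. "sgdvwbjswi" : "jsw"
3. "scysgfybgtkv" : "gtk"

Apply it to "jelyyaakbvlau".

In each case the input is transformed by: move the last character to the front, then keep only the last 3 characters.
"jelyyaakbvlau" → "vla".

vla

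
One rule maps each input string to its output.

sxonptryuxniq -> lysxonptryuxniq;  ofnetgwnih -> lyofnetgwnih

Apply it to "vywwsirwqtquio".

lyvywwsirwqtquio

Rule — prepend "ly".
On "vywwsirwqtquio" that produces "lyvywwsirwqtquio".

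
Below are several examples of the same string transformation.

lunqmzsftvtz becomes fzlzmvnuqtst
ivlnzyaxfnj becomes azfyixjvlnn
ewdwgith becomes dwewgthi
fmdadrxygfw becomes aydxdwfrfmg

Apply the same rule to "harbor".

arbrho

In each case the input is transformed by: sort the characters into alphabetical order, then take characters alternately from the front and the back (1st, last, 2nd, 2nd-last, ...).
Applying both steps to "harbor": "abhorr", then "arbrho".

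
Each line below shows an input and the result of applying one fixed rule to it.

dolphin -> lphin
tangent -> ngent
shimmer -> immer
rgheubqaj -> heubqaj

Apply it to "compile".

mpile

The transformation: delete the first 2 characters.
For "compile" the result is "mpile".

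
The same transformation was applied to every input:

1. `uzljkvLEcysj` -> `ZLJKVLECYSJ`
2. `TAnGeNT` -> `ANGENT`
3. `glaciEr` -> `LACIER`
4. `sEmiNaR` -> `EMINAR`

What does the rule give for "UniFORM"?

NIFORM

Each output is the input with this applied: delete the first character, then convert every letter to uppercase.
"UniFORM" → "niFORM" → "NIFORM".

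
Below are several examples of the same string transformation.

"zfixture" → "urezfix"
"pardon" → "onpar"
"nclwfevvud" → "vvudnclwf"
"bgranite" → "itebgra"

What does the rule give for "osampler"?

The pattern: swap the front and back halves of the string, then delete the first character.
Applying both steps to "osampler": "plerosam", then "lerosam".

lerosam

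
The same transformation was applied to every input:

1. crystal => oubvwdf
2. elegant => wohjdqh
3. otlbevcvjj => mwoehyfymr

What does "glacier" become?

The rule is to swap the first and last characters, then shift every letter 3 places forward in the alphabet (wrapping around).
For "glacier", step one produces "rlacieg"; step two turns that into "uodflhj".

uodflhj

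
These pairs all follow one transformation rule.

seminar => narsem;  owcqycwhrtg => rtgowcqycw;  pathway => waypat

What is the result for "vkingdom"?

The pattern: move the last 3 characters to the front (rotate right by 3), then delete the last character.
Starting from "vkingdom": after the first operation, "domvking"; after the second, "domvkin".

domvkin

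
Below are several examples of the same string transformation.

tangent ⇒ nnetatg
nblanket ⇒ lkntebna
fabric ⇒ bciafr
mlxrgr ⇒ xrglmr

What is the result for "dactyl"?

The transformation: swap each adjacent pair of characters (1↔2, 3↔4, ...), then move the first 3 characters to the end (rotate left by 3).
Working it through for "dactyl": intermediate "adtcly", final "clyadt".

clyadt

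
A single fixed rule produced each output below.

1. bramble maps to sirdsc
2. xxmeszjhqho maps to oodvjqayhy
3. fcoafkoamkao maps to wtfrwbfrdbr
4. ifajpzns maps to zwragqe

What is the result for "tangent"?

Looking at the pairs, the operation is to delete the last character, then shift every letter 9 places backward in the alphabet (wrapping around).
Starting from "tangent": after the first operation, "tangen"; after the second, "krexve".

krexve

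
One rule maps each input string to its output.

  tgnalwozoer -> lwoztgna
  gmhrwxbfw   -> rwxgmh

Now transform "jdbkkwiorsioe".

wiorsjdbkk

The pattern: delete the last 3 characters, then swap the front and back halves of the string.
Applying that to "jdbkkwiorsioe" gives "wiorsjdbkk".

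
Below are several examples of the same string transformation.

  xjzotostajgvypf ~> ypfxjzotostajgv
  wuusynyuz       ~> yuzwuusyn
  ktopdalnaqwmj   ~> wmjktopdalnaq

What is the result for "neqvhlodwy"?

The transformation: move the last 3 characters to the front (rotate right by 3).
So "neqvhlodwy" becomes "dwyneqvhlo".

dwyneqvhlo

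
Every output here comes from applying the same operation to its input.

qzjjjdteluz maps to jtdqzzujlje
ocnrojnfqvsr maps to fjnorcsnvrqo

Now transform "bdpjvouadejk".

The transformation: take characters alternately from the front and the back (1st, last, 2nd, 2nd-last, ...), then move the last 3 characters to the front (rotate right by 3).
"bdpjvouadejk" → "bkdjpejdvaou" → "aoubkdjpejdv".

aoubkdjpejdv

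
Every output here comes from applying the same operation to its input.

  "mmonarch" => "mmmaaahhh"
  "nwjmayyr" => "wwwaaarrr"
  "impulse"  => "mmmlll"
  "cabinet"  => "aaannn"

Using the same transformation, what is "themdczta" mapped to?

The pattern: keep one character in every 3, starting at position 2 (positions 2nd, 5th, 8th, ...), then repeat every character 3 times.
Starting from "themdczta": after the first operation, "hdt"; after the second, "hhhdddttt".

hhhdddttt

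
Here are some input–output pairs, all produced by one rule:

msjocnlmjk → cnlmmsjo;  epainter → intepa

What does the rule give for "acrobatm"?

obaacr

The rule is to delete the last 2 characters, then swap the front and back halves of the string.
"acrobatm" → "acroba" → "obaacr".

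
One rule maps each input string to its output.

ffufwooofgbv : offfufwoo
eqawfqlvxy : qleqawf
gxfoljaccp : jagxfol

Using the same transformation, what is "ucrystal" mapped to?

ysucr

The transformation: delete the last 3 characters, then move the last 2 characters to the front (rotate right by 2).
"ucrystal" → "ucrys" → "ysucr".
(Check on "ffufwooofgbv": → "ffufwooof" → "offfufwoo" ✓)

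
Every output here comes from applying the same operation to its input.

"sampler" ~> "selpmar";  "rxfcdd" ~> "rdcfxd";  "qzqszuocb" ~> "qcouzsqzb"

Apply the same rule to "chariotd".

What's happening: swap the first and last characters, then reverse the string.
On "chariotd": the first step gives "dhariotc", and the second then gives "ctoirahd".
(Check on "qzqszuocb": → "bzqszuocq" → "qcouzsqzb" ✓)

ctoirahd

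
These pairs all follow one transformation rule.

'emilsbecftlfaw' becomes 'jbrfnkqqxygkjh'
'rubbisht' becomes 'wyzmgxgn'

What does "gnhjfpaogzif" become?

lksnmeolktuf

What's happening: shift every letter 5 places forward in the alphabet (wrapping around), then take characters alternately from the front and the back (1st, last, 2nd, 2nd-last, ...).
Working it through for "gnhjfpaogzif": intermediate "lsmokuftlenk", final "lksnmeolktuf".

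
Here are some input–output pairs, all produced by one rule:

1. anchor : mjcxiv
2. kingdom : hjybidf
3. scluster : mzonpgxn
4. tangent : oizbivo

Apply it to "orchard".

ymvcxmj

Each output is the input with this applied: shift every letter 5 places backward in the alphabet (wrapping around), then reverse the string.
Working it through for "orchard": intermediate "jmxcvmy", final "ymvcxmj".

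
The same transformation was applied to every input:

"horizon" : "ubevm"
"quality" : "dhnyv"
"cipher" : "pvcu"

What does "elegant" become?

In each case the input is transformed by: delete the last 2 characters, then shift every letter 13 places forward in the alphabet (wrapping around) — i.e. ROT13.
"elegant" → "elega" → "ryrtn".

ryrtn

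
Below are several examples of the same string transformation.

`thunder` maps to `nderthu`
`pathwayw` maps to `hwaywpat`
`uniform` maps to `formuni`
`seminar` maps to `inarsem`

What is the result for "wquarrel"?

arrelwqu

The transformation: move the first 3 characters to the end (rotate left by 3).
On "wquarrel" that produces "arrelwqu".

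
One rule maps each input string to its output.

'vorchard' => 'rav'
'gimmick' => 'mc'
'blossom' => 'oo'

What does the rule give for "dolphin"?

li

Looking at the pairs, the operation is to move the first character to the end, then keep one character in every 3, starting at position 2 (positions 2nd, 5th, 8th, ...).
"dolphin" → "olphind" → "li".
(Check on "gimmick": → "immickg" → "mc" ✓)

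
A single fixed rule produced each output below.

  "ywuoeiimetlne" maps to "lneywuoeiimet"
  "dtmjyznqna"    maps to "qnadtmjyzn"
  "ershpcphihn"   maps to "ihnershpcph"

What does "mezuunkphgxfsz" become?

fszmezuunkphgx

Rule — move the last 3 characters to the front (rotate right by 3).
"mezuunkphgxfsz" → "fszmezuunkphgx".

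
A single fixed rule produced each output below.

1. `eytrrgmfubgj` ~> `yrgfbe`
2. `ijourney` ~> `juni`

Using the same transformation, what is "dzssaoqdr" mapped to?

zsod

What's happening: swap the first and last characters, then keep every other character starting from the second (positions 2nd, 4th, 6th, ...).
Starting from "dzssaoqdr": after the first operation, "rzssaoqdd"; after the second, "zsod".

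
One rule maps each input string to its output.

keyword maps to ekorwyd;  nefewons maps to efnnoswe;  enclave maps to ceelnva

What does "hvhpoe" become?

hhopve

In each case the input is transformed by: sort the characters into alphabetical order, then move the first character to the end.
Working it through for "hvhpoe": intermediate "ehhopv", final "hhopve".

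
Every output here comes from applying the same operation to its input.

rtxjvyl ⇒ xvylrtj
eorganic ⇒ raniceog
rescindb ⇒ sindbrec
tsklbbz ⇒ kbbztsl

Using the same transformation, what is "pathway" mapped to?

Each output is the input with this applied: move the first 3 characters to the end (rotate left by 3), then swap the first and last characters.
Starting from "pathway": after the first operation, "hwaypat"; after the second, "twaypah".

twaypah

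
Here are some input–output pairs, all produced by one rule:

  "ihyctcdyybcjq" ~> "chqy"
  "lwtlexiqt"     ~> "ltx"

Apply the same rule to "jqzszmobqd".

Looking at the pairs, the operation is to sort the characters into alphabetical order, then keep one character in every 3, starting at position 3 (positions 3rd, 6th, 9th, ...).
Applying both steps to "jqzszmobqd": "bdjmoqqszz", then "jqz".

jqz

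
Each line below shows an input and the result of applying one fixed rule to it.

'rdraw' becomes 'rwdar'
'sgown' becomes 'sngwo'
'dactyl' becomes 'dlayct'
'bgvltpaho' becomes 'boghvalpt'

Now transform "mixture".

Each output is the input with this applied: take characters alternately from the front and the back (1st, last, 2nd, 2nd-last, ...).
Applying that to "mixture" gives "meirxut".

meirxut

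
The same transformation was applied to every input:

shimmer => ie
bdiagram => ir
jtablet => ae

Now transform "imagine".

In each case the input is transformed by: keep one character in every 3, starting at position 3 (positions 3rd, 6th, 9th, ...).
"imagine" → "an".

an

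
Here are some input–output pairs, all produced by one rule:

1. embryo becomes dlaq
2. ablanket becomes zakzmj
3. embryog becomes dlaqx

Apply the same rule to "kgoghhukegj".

Each output is the input with this applied: delete the last 2 characters, then shift every letter 1 place backward in the alphabet (wrapping around).
On "kgoghhukegj" that produces "jfnfggtjd".

jfnfggtjd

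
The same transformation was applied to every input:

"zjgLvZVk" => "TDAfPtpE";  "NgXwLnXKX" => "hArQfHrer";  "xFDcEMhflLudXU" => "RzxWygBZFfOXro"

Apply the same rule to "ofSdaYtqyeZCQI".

IZmXUsNKSYtwkc

The rule is to shift every letter 6 places backward in the alphabet (wrapping around), then flip the case of every letter.
"ofSdaYtqyeZCQI" → "izMxuSnksyTWKC" → "IZmXUsNKSYtwkc".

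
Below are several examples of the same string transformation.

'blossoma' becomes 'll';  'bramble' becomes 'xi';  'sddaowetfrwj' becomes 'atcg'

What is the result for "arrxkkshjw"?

ohg

Rule — shift every letter 3 places backward in the alphabet (wrapping around), then keep one character in every 3, starting at position 3 (positions 3rd, 6th, 9th, ...).
Working it through for "arrxkkshjw": intermediate "xoouhhpegt", final "ohg".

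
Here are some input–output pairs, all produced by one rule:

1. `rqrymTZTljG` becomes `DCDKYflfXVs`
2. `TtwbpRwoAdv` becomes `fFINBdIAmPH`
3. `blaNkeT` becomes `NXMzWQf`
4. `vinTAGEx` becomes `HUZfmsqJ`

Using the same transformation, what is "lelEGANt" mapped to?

XQXqsmzF

Rule — flip the case of every letter, then shift every letter 12 places forward in the alphabet (wrapping around).
"lelEGANt" → "LELeganT" → "XQXqsmzF".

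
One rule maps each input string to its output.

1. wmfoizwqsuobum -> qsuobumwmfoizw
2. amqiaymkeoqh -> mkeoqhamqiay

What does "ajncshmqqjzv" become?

In each case the input is transformed by: swap the front and back halves of the string.
On "ajncshmqqjzv" that produces "mqqjzvajncsh".

mqqjzvajncsh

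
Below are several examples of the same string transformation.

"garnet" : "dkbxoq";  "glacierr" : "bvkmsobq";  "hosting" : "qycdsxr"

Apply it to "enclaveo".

Each output is the input with this applied: swap the first and last characters, then shift every letter 10 places forward in the alphabet (wrapping around).
For "enclaveo", step one produces "onclavee"; step two turns that into "yxmvkfoo".

yxmvkfoo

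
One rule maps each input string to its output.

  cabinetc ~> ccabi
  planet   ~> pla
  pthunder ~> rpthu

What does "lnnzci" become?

Each output is the input with this applied: swap the front and back halves of the string, then delete the first 3 characters.
"lnnzci" → "zcilnn" → "lnn".

lnn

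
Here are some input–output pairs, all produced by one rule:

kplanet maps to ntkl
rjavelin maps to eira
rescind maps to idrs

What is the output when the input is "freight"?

gtfe

The pattern: keep every other character starting from the first (positions 1st, 3rd, 5th, ...), then move the last 2 characters to the front (rotate right by 2).
So "freight" becomes "gtfe".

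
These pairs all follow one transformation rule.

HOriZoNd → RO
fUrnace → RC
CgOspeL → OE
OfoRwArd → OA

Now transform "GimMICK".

MC

The pattern: keep one character in every 3, starting at position 3 (positions 3rd, 6th, 9th, ...), then convert every letter to uppercase.
Working it through for "GimMICK": intermediate "mC", final "MC".
(Check on "OfoRwArd": → "oA" → "OA" ✓)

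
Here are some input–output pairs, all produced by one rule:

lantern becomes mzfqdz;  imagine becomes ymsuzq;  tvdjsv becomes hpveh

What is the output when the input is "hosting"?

aefuzs

The pattern: delete the first character, then shift every letter 12 places forward in the alphabet (wrapping around).
Starting from "hosting": after the first operation, "osting"; after the second, "aefuzs".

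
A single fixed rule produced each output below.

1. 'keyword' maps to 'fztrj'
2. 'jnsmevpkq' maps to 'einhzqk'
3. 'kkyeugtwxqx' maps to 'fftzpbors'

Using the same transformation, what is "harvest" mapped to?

Rule — delete the last 2 characters, then shift every letter 5 places backward in the alphabet (wrapping around).
For "harvest" the result is "cvmqz".
(Check on "jnsmevpkq": → "jnsmevp" → "einhzqk" ✓)

cvmqz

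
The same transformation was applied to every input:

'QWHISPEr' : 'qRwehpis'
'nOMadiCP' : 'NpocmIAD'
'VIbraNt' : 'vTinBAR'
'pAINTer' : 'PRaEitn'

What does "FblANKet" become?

What's happening: take characters alternately from the front and the back (1st, last, 2nd, 2nd-last, ...), then flip the case of every letter.
For "FblANKet", step one produces "FtbelKAN"; step two turns that into "fTBELkan".

fTBELkan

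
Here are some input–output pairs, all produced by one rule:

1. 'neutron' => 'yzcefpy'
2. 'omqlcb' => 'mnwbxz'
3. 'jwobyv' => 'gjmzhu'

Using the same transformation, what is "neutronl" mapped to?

Rule — shift every letter 11 places forward in the alphabet (wrapping around), then reverse the string.
For "neutronl", step one produces "ypfeczyw"; step two turns that into "wyzcefpy".

wyzcefpy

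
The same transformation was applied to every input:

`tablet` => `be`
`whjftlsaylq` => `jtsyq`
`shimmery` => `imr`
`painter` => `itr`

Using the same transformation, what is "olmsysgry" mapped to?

The rule is to keep every other character starting from the first (positions 1st, 3rd, 5th, ...), then delete the first character.
Applying both steps to "olmsysgry": "omygy", then "mygy".

mygy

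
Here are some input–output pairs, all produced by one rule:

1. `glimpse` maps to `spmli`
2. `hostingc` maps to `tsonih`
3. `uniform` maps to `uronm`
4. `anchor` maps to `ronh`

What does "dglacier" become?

rliged

Each output is the input with this applied: sort the characters into reverse alphabetical order, then delete the last 2 characters.
For "dglacier" the result is "rliged".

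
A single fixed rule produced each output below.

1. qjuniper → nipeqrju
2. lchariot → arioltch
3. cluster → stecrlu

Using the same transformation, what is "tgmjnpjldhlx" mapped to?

In each case the input is transformed by: swap the first and last characters, then move the first 3 characters to the end (rotate left by 3).
Applying both steps to "tgmjnpjldhlx": "xgmjnpjldhlt", then "jnpjldhltxgm".

jnpjldhltxgm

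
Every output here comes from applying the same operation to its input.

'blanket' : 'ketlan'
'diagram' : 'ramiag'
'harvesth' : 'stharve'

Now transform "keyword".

The rule is to delete the first character, then move the last 3 characters to the front (rotate right by 3).
For "keyword", step one produces "eyword"; step two turns that into "ordeyw".
(Check on "harvesth": → "arvesth" → "stharve" ✓)

ordeyw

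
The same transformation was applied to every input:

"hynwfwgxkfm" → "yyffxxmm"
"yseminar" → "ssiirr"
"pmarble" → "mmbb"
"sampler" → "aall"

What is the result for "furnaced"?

In each case the input is transformed by: keep one character in every 3, starting at position 2 (positions 2nd, 5th, 8th, ...), then double every character.
On "furnaced": the first step gives "uad", and the second then gives "uuaadd".
(Check on "sampler": → "al" → "aall" ✓)

uuaadd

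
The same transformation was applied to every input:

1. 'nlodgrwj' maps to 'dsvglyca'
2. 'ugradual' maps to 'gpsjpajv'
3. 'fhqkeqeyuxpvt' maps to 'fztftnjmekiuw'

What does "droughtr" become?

Each output is the input with this applied: shift every letter 11 places backward in the alphabet (wrapping around), then move the first 2 characters to the end (rotate left by 2).
Applying both steps to "droughtr": "sgdjvwig", then "djvwigsg".

djvwigsg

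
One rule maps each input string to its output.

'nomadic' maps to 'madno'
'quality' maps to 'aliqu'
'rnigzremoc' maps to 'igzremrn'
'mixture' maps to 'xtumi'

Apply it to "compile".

mpico

In each case the input is transformed by: delete the last 2 characters, then move the first 2 characters to the end (rotate left by 2).
Working it through for "compile": intermediate "compi", final "mpico".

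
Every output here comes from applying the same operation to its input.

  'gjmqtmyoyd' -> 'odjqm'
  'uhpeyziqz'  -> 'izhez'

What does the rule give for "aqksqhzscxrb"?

xbqshs

Looking at the pairs, the operation is to move the last 3 characters to the front (rotate right by 3), then keep every other character starting from the first (positions 1st, 3rd, 5th, ...).
Starting from "aqksqhzscxrb": after the first operation, "xrbaqksqhzsc"; after the second, "xbqshs".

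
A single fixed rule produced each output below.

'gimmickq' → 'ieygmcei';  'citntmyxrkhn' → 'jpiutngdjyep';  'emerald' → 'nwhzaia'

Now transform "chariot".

nekpydw

The rule is to move the first 3 characters to the end (rotate left by 3), then shift every letter 4 places backward in the alphabet (wrapping around).
On "chariot": the first step gives "riotcha", and the second then gives "nekpydw".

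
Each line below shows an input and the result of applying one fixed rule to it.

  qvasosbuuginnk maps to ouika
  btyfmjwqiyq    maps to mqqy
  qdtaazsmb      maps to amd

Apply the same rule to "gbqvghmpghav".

gpab

Each output is the input with this applied: move the first 3 characters to the end (rotate left by 3), then keep one character in every 3, starting at position 2 (positions 2nd, 5th, 8th, ...).
Starting from "gbqvghmpghav": after the first operation, "vghmpghavgbq"; after the second, "gpab".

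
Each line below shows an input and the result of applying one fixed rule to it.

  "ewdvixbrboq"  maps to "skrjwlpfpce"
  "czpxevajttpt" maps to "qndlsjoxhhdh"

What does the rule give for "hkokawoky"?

vycyokcym

Each output is the input with this applied: shift every letter 12 places backward in the alphabet (wrapping around).
On "hkokawoky" that produces "vycyokcym".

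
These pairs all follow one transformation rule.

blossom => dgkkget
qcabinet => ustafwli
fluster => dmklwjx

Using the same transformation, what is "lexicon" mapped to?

wpaugfd

The pattern: shift every letter 8 places backward in the alphabet (wrapping around), then move the first character to the end.
Working it through for "lexicon": intermediate "dwpaugf", final "wpaugfd".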